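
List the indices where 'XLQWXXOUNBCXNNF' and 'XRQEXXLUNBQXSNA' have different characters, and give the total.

Differing positions: 2, 4, 7, 11, 13, 15. Hamming distance = 6.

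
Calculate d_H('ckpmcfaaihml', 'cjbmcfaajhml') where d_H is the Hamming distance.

Differing positions: 2, 3, 9. Hamming distance = 3.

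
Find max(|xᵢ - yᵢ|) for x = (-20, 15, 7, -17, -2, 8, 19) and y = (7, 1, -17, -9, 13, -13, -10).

max(|x_i - y_i|) = max(|-20 - 7|, |15 - 1|, |7 - (-17)|, |-17 - (-9)|, |-2 - 13|, |8 - (-13)|, |19 - (-10)|) = max(27, 14, 24, 8, 15, 21, 29) = 29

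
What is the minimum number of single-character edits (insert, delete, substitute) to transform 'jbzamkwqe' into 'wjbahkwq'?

Let D[i][j] be the edit distance between the first i characters of 'jbzamkwqe' and the first j characters of 'wjbahkwq', with D[i][0] = i, D[0][j] = j, and D[i][j] = D[i-1][j-1] if the characters match, else 1 + min(D[i-1][j], D[i][j-1], D[i-1][j-1]). Filling the table (rows: prefixes of 'jbzamkwqe', columns: prefixes of 'wjbahkwq'):
     ε  w  j  b  a  h  k  w  q
  ε  0  1  2  3  4  5  6  7  8
  j  1  1  1  2  3  4  5  6  7
  b  2  2  2  1  2  3  4  5  6
  z  3  3  3  2  2  3  4  5  6
  a  4  4  4  3  2  3  4  5  6
  m  5  5  5  4  3  3  4  5  6
  k  6  6  6  5  4  4  3  4  5
  w  7  6  7  6  5  5  4  3  4
  q  8  7  7  7  6  6  5  4  3
  e  9  8  8  8  7  7  6  5  4
The bottom-right entry gives D[9][8] = 4, so no sequence of fewer than 4 edits works. Backtracking through the table gives one optimal edit sequence (4 edits):
  jbzamkwqe → wjbzamkwqe (ins w @1)
  wjbzamkwqe → wjbamkwqe (del z @4)
  wjbamkwqe → wjbahkwqe (sub m→h @5)
  wjbahkwqe → wjbahkwq (del e @9)
Edit distance = 4.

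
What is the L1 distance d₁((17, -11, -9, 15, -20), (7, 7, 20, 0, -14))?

Σ|x_i - y_i| = |17 - 7| + |-11 - 7| + |-9 - 20| + |15 - 0| + |-20 - (-14)| = 10 + 18 + 29 + 15 + 6 = 78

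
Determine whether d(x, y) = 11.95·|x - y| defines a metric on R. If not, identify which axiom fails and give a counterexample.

Yes. Since |x - y| is a metric on R and 11.95 > 0, the positive scalar multiple 11.95·|x - y| is also a metric: scaling by a positive constant preserves non-negativity, identity (d=0 ⟺ |x-y|=0 ⟺ x=y), symmetry, and the triangle inequality.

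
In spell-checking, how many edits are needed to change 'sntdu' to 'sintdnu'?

Let D[i][j] be the edit distance between the first i characters of 'sntdu' and the first j characters of 'sintdnu', with D[i][0] = i, D[0][j] = j, and D[i][j] = D[i-1][j-1] if the characters match, else 1 + min(D[i-1][j], D[i][j-1], D[i-1][j-1]). Filling the table (rows: prefixes of 'sntdu', columns: prefixes of 'sintdnu'):
     ε  s  i  n  t  d  n  u
  ε  0  1  2  3  4  5  6  7
  s  1  0  1  2  3  4  5  6
  n  2  1  1  1  2  3  4  5
  t  3  2  2  2  1  2  3  4
  d  4  3  3  3  2  1  2  3
  u  5  4  4  4  3  2  2  2
The bottom-right entry gives D[5][7] = 2, so no sequence of fewer than 2 edits works. Backtracking through the table gives one optimal edit sequence (2 edits):
  sntdu → sintdu (ins i @2)
  sintdu → sintdnu (ins n @6)
Edit distance = 2.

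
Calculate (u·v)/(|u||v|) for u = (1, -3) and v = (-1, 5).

With u = (1, -3), v = (-1, 5):
u·v = 1·(-1) + (-3)·5 = (-1) + (-15) = -16.
|u| = √(1² + (-3)²) = √10, |v| = √((-1)² + 5²) = √26, so |u||v| = √(10·26) = √260.
cos θ = (u·v)/(|u||v|) = -16/√260 ≈ -0.9923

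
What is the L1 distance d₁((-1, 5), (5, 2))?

Σ|x_i - y_i| = |-1 - 5| + |5 - 2| = 6 + 3 = 9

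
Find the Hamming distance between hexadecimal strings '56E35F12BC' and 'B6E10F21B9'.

Differing positions: 1, 4, 5, 7, 8, 10. Hamming distance = 6.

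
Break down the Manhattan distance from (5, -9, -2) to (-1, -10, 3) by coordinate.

Σ|x_i - y_i| = |5 - (-1)| + |-9 - (-10)| + |-2 - 3| = 6 + 1 + 5 = 12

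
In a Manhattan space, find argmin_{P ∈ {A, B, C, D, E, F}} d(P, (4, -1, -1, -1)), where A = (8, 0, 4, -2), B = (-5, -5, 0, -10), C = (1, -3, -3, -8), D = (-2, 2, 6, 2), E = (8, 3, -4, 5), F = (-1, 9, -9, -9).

Distances: d(A) = 11, d(B) = 23, d(C) = 14, d(D) = 19, d(E) = 17, d(F) = 31. Nearest: A = (8, 0, 4, -2) with distance 11.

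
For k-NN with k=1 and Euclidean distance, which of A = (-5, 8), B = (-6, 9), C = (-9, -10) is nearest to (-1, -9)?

Distances: d(A) ≈ 17.4642, d(B) ≈ 18.6815, d(C) ≈ 8.0623. Nearest: C = (-9, -10) with distance 8.0623.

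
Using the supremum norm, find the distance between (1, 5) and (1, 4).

max(|x_i - y_i|) = max(|1 - 1|, |5 - 4|) = max(0, 1) = 1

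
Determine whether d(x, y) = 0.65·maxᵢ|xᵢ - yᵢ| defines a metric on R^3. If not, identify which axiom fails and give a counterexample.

Yes. The L∞ (Chebyshev) norm induces a metric on R^3, and multiplying a metric by a positive constant 0.65 > 0 preserves all four axioms: non-negativity (0.65·||x-y|| ≥ 0), identity (0.65·||x-y|| = 0 ⟺ ||x-y|| = 0 ⟺ x = y), symmetry (||x-y|| = ||y-x||), and the triangle inequality (0.65·||x-z|| ≤ 0.65·||x-y|| + 0.65·||y-z||). So d is a metric.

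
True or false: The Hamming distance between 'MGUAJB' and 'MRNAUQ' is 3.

Differing positions: 2, 3, 5, 6. Hamming distance = 4, so the claim that d_H = 3 is false.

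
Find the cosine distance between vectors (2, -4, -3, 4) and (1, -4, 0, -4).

With u = (2, -4, -3, 4), v = (1, -4, 0, -4):
u·v = 2·1 + (-4)·(-4) + (-3)·0 + 4·(-4) = 2 + 16 + 0 + (-16) = 2.
|u| = √(2² + (-4)² + (-3)² + 4²) = √45, |v| = √(1² + (-4)² + 0² + (-4)²) = √33, so |u||v| = √(45·33) = √1485.
cos θ = (u·v)/(|u||v|) = 2/√1485 ≈ 0.0519
Cosine distance = 1 - cos θ ≈ 1 - 0.0519 = 0.9481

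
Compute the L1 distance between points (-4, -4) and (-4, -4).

Σ|x_i - y_i| = |-4 - (-4)| + |-4 - (-4)| = 0 + 0 = 0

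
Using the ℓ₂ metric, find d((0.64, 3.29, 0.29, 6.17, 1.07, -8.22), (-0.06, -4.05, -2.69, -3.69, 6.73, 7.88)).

√(Σ(x_i - y_i)²) = √((0.64 - (-0.06))² + (3.29 - (-4.05))² + (0.29 - (-2.69))² + (6.17 - (-3.69))² + (1.07 - 6.73)² + (-8.22 - 7.88)²)
= √(0.7² + 7.34² + 2.98² + 9.86² + (-5.66)² + (-16.1)²) = √(0.49 + 53.8756 + 8.8804 + 97.2196 + 32.0356 + 259.21) = √451.7112 ≈ 21.2535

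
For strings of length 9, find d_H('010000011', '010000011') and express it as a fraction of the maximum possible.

Differing positions: none. Hamming distance = 0. The maximum possible Hamming distance for length-9 strings is 9, so d_H/9 = 0/9 = 0.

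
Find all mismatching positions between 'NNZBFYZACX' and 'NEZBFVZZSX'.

Differing positions: 2, 6, 8, 9. Hamming distance = 4.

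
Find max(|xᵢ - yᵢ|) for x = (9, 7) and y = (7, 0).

max(|x_i - y_i|) = max(|9 - 7|, |7 - 0|) = max(2, 7) = 7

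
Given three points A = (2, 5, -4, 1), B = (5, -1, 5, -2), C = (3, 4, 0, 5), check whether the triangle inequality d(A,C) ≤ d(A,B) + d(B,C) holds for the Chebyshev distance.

d(A,B) = max(3, 6, 9, 3) = 9, d(B,C) = max(2, 5, 5, 7) = 7, d(A,C) = max(1, 1, 4, 4) = 4.
d(A,C) = 4 ≤ 9 + 7 = 16. Triangle inequality is satisfied.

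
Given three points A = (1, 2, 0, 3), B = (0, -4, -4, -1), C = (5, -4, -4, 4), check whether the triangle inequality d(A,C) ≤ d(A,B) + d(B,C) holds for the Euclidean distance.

d(A,B) = √(1² + 6² + 4² + 4²) = √69 ≈ 8.3066, d(B,C) = √(5² + 0² + 0² + 5²) = √50 ≈ 7.0711, d(A,C) = √(4² + 6² + 4² + 1²) = √69 ≈ 8.3066.
d(A,C) ≈ 8.3066 ≤ 8.3066 + 7.0711 = 15.3777. Triangle inequality is satisfied.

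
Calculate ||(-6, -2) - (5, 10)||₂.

√(Σ(x_i - y_i)²) = √((-6 - 5)² + (-2 - 10)²)
= √((-11)² + (-12)²) = √(121 + 144) = √265 ≈ 16.2788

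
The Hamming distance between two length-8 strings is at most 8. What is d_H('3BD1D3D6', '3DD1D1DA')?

Differing positions: 2, 6, 8. Hamming distance = 3. The maximum possible Hamming distance for length-8 strings is 8, so d_H/8 = 3/8 = 0.375.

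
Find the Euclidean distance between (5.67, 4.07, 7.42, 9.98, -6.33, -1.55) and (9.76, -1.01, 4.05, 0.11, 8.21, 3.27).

√(Σ(x_i - y_i)²) = √((5.67 - 9.76)² + (4.07 - (-1.01))² + (7.42 - 4.05)² + (9.98 - 0.11)² + (-6.33 - 8.21)² + (-1.55 - 3.27)²)
= √((-4.09)² + 5.08² + 3.37² + 9.87² + (-14.54)² + (-4.82)²) = √(16.7281 + 25.8064 + 11.3569 + 97.4169 + 211.4116 + 23.2324) = √385.9523 ≈ 19.6457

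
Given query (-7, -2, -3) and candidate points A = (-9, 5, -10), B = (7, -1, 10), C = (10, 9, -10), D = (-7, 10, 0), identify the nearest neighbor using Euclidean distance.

Distances: d(A) ≈ 10.0995, d(B) ≈ 19.1311, d(C) ≈ 21.4243, d(D) ≈ 12.3693. Nearest: A = (-9, 5, -10) with distance 10.0995.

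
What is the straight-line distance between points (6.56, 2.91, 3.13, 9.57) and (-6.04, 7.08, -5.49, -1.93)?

√(Σ(x_i - y_i)²) = √((6.56 - (-6.04))² + (2.91 - 7.08)² + (3.13 - (-5.49))² + (9.57 - (-1.93))²)
= √(12.6² + (-4.17)² + 8.62² + 11.5²) = √(158.76 + 17.3889 + 74.3044 + 132.25) = √382.7033 ≈ 19.5628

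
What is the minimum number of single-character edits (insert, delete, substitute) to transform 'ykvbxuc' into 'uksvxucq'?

Let D[i][j] be the edit distance between the first i characters of 'ykvbxuc' and the first j characters of 'uksvxucq', with D[i][0] = i, D[0][j] = j, and D[i][j] = D[i-1][j-1] if the characters match, else 1 + min(D[i-1][j], D[i][j-1], D[i-1][j-1]). Filling the table (rows: prefixes of 'ykvbxuc', columns: prefixes of 'uksvxucq'):
     ε  u  k  s  v  x  u  c  q
  ε  0  1  2  3  4  5  6  7  8
  y  1  1  2  3  4  5  6  7  8
  k  2  2  1  2  3  4  5  6  7
  v  3  3  2  2  2  3  4  5  6
  b  4  4  3  3  3  3  4  5  6
  x  5  5  4  4  4  3  4  5  6
  u  6  5  5  5  5  4  3  4  5
  c  7  6  6  6  6  5  4  3  4
The bottom-right entry gives D[7][8] = 4, so no sequence of fewer than 4 edits works. Backtracking through the table gives one optimal edit sequence (4 edits):
  ykvbxuc → ukvbxuc (sub y→u @1)
  ukvbxuc → uksbxuc (sub v→s @3)
  uksbxuc → uksvxuc (sub b→v @4)
  uksvxuc → uksvxucq (ins q @8)
Edit distance = 4.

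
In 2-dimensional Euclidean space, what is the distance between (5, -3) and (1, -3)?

√(Σ(x_i - y_i)²) = √((5 - 1)² + (-3 - (-3))²)
= √(4² + 0²) = √(16 + 0) = √16 = 4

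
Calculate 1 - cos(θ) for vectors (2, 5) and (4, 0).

With u = (2, 5), v = (4, 0):
u·v = 2·4 + 5·0 = 8 + 0 = 8.
|u| = √(2² + 5²) = √29, |v| = √(4² + 0²) = √16, so |u||v| = √(29·16) = √464.
cos θ = (u·v)/(|u||v|) = 8/√464 ≈ 0.3714
Cosine distance = 1 - cos θ ≈ 1 - 0.3714 = 0.6286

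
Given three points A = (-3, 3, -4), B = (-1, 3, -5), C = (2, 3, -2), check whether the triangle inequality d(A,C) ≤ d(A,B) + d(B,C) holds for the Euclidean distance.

d(A,B) = √(2² + 0² + 1²) = √5 ≈ 2.2361, d(B,C) = √(3² + 0² + 3²) = √18 ≈ 4.2426, d(A,C) = √(5² + 0² + 2²) = √29 ≈ 5.3852.
d(A,C) ≈ 5.3852 ≤ 2.2361 + 4.2426 = 6.4787. Triangle inequality is satisfied.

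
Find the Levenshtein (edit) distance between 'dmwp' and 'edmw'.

Let D[i][j] be the edit distance between the first i characters of 'dmwp' and the first j characters of 'edmw', with D[i][0] = i, D[0][j] = j, and D[i][j] = D[i-1][j-1] if the characters match, else 1 + min(D[i-1][j], D[i][j-1], D[i-1][j-1]). Filling the table (rows: prefixes of 'dmwp', columns: prefixes of 'edmw'):
     ε  e  d  m  w
  ε  0  1  2  3  4
  d  1  1  1  2  3
  m  2  2  2  1  2
  w  3  3  3  2  1
  p  4  4  4  3  2
The bottom-right entry gives D[4][4] = 2, so no sequence of fewer than 2 edits works. Backtracking through the table gives one optimal edit sequence (2 edits):
  dmwp → edmwp (ins e @1)
  edmwp → edmw (del p @5)
Edit distance = 2.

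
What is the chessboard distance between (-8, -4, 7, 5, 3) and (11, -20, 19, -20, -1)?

max(|x_i - y_i|) = max(|-8 - 11|, |-4 - (-20)|, |7 - 19|, |5 - (-20)|, |3 - (-1)|) = max(19, 16, 12, 25, 4) = 25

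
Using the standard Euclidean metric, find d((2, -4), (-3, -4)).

√(Σ(x_i - y_i)²) = √((2 - (-3))² + (-4 - (-4))²)
= √(5² + 0²) = √(25 + 0) = √25 = 5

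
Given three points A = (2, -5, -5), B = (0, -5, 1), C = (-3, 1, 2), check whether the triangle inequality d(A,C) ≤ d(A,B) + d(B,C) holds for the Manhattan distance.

d(A,B) = 2 + 0 + 6 = 8, d(B,C) = 3 + 6 + 1 = 10, d(A,C) = 5 + 6 + 7 = 18.
d(A,C) = 18 ≤ 8 + 10 = 18. Triangle inequality is satisfied.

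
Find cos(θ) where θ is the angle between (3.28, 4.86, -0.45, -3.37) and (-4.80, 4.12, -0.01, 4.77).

With u = (3.28, 4.86, -0.45, -3.37), v = (-4.80, 4.12, -0.01, 4.77):
u·v = 3.28·(-4.8) + 4.86·4.12 + (-0.45)·(-0.01) + (-3.37)·4.77 = (-15.744) + 20.0232 + 0.0045 + (-16.0749) = -11.7912.
|u| = √(3.28² + 4.86² + (-0.45)² + (-3.37)²) = √(10.7584 + 23.6196 + 0.2025 + 11.3569) = √45.9374, |v| = √((-4.8)² + 4.12² + (-0.01)² + 4.77²) = √(23.04 + 16.9744 + 0.0001 + 22.7529) = √62.7674.
cos θ = (u·v)/(|u||v|) = -11.7912/(√45.9374·√62.7674) ≈ -0.2196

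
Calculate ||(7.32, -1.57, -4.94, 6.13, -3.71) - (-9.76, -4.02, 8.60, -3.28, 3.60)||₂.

√(Σ(x_i - y_i)²) = √((7.32 - (-9.76))² + (-1.57 - (-4.02))² + (-4.94 - 8.6)² + (6.13 - (-3.28))² + (-3.71 - 3.6)²)
= √(17.08² + 2.45² + (-13.54)² + 9.41² + (-7.31)²) = √(291.7264 + 6.0025 + 183.3316 + 88.5481 + 53.4361) = √623.0447 ≈ 24.9609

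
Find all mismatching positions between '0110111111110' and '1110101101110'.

Differing positions: 1, 6, 9. Hamming distance = 3.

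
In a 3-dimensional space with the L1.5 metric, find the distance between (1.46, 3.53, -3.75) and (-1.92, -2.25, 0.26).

(Σ|x_i - y_i|^1.5)^(1/1.5) = (|1.46 - (-1.92)|^1.5 + |3.53 - (-2.25)|^1.5 + |-3.75 - 0.26|^1.5)^(1/1.5)
= (3.38^1.5 + 5.78^1.5 + 4.01^1.5)^(1/1.5) ≈ (6.2141 + 13.8961 + 8.03)^(1/1.5) = (28.1402)^(1/1.5) ≈ 9.2516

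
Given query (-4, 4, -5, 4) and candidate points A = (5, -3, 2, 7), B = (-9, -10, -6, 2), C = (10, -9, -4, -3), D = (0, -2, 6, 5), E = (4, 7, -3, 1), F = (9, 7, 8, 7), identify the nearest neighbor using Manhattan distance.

Distances: d(A) = 26, d(B) = 22, d(C) = 35, d(D) = 22, d(E) = 16, d(F) = 32. Nearest: E = (4, 7, -3, 1) with distance 16.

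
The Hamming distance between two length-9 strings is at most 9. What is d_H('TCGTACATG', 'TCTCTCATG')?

Differing positions: 3, 4, 5. Hamming distance = 3. The maximum possible Hamming distance for length-9 strings is 9, so d_H/9 = 3/9 ≈ 0.3333.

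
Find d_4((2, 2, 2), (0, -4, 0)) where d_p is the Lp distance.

(Σ|x_i - y_i|^4)^(1/4) = (|2 - 0|^4 + |2 - (-4)|^4 + |2 - 0|^4)^(1/4)
= (2^4 + 6^4 + 2^4)^(1/4) = (16 + 1296 + 16)^(1/4) = (1328)^(1/4) ≈ 6.0367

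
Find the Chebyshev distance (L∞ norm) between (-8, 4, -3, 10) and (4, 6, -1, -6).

max(|x_i - y_i|) = max(|-8 - 4|, |4 - 6|, |-3 - (-1)|, |10 - (-6)|) = max(12, 2, 2, 16) = 16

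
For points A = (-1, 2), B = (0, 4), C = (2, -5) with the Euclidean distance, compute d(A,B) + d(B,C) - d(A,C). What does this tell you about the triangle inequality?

d(A,B) = √(1² + 2²) = √5 ≈ 2.2361, d(B,C) = √(2² + 9²) = √85 ≈ 9.2195, d(A,C) = √(3² + 7²) = √58 ≈ 7.6158.
d(A,B) + d(B,C) - d(A,C) = 2.2361 + 9.2195 - 7.6158 = 11.4556 - 7.6158 = 3.8398 (to 4 decimal places). This is ≥ 0, so the triangle inequality holds for these points.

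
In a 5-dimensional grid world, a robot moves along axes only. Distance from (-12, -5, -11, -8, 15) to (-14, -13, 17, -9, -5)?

Σ|x_i - y_i| = |-12 - (-14)| + |-5 - (-13)| + |-11 - 17| + |-8 - (-9)| + |15 - (-5)| = 2 + 8 + 28 + 1 + 20 = 59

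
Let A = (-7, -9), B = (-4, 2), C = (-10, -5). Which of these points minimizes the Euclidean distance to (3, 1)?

Distances: d(A) ≈ 14.1421, d(B) ≈ 7.0711, d(C) ≈ 14.3178. Nearest: B = (-4, 2) with distance 7.0711.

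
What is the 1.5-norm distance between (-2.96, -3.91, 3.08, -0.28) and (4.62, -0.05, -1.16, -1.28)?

(Σ|x_i - y_i|^1.5)^(1/1.5) = (|-2.96 - 4.62|^1.5 + |-3.91 - (-0.05)|^1.5 + |3.08 - (-1.16)|^1.5 + |-0.28 - (-1.28)|^1.5)^(1/1.5)
= (7.58^1.5 + 3.86^1.5 + 4.24^1.5 + 1^1.5)^(1/1.5) ≈ (20.8691 + 7.5837 + 8.7307 + 1)^(1/1.5) = (38.1835)^(1/1.5) ≈ 11.3392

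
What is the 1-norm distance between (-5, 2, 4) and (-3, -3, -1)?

Σ|x_i - y_i| = |-5 - (-3)| + |2 - (-3)| + |4 - (-1)| = 2 + 5 + 5 = 12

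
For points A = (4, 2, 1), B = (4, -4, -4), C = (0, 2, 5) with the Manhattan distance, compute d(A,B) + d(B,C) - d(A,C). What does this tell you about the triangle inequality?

d(A,B) = 0 + 6 + 5 = 11, d(B,C) = 4 + 6 + 9 = 19, d(A,C) = 4 + 0 + 4 = 8.
d(A,B) + d(B,C) - d(A,C) = 11 + 19 - 8 = 30 - 8 = 22. This is ≥ 0, so the triangle inequality holds for these points.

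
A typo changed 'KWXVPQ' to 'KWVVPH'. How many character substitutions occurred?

Differing positions: 3, 6. Hamming distance = 2.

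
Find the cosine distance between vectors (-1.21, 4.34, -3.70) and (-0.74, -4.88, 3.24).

With u = (-1.21, 4.34, -3.70), v = (-0.74, -4.88, 3.24):
u·v = (-1.21)·(-0.74) + 4.34·(-4.88) + (-3.7)·3.24 = 0.8954 + (-21.1792) + (-11.988) = -32.2718.
|u| = √((-1.21)² + 4.34² + (-3.7)²) = √(1.4641 + 18.8356 + 13.69) = √33.9897, |v| = √((-0.74)² + (-4.88)² + 3.24²) = √(0.5476 + 23.8144 + 10.4976) = √34.8596.
cos θ = (u·v)/(|u||v|) = -32.2718/(√33.9897·√34.8596) ≈ -0.9375
Cosine distance = 1 - cos θ ≈ 1 - (-0.9375) = 1.9375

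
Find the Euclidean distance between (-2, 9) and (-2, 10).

√(Σ(x_i - y_i)²) = √((-2 - (-2))² + (9 - 10)²)
= √(0² + (-1)²) = √(0 + 1) = √1 = 1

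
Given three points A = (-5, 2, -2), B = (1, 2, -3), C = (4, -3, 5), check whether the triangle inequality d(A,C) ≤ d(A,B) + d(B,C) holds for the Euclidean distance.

d(A,B) = √(6² + 0² + 1²) = √37 ≈ 6.0828, d(B,C) = √(3² + 5² + 8²) = √98 ≈ 9.8995, d(A,C) = √(9² + 5² + 7²) = √155 ≈ 12.4499.
d(A,C) ≈ 12.4499 ≤ 6.0828 + 9.8995 = 15.9823. Triangle inequality is satisfied.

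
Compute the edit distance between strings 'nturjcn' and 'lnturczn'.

Let D[i][j] be the edit distance between the first i characters of 'nturjcn' and the first j characters of 'lnturczn', with D[i][0] = i, D[0][j] = j, and D[i][j] = D[i-1][j-1] if the characters match, else 1 + min(D[i-1][j], D[i][j-1], D[i-1][j-1]). Filling the table (rows: prefixes of 'nturjcn', columns: prefixes of 'lnturczn'):
     ε  l  n  t  u  r  c  z  n
  ε  0  1  2  3  4  5  6  7  8
  n  1  1  1  2  3  4  5  6  7
  t  2  2  2  1  2  3  4  5  6
  u  3  3  3  2  1  2  3  4  5
  r  4  4  4  3  2  1  2  3  4
  j  5  5  5  4  3  2  2  3  4
  c  6  6  6  5  4  3  2  3  4
  n  7  7  6  6  5  4  3  3  3
The bottom-right entry gives D[7][8] = 3, so no sequence of fewer than 3 edits works. Backtracking through the table gives one optimal edit sequence (3 edits):
  nturjcn → lnturjcn (ins l @1)
  lnturjcn → lnturccn (sub j→c @6)
  lnturccn → lnturczn (sub c→z @7)
Edit distance = 3.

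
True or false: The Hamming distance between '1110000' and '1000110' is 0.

Differing positions: 2, 3, 5, 6. Hamming distance = 4, so the claim that d_H = 0 is false.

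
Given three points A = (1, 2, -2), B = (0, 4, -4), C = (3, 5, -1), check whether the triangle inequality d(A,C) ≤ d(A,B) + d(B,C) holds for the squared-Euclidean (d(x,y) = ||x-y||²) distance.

d(A,B) = 1² + 2² + 2² = 9, d(B,C) = 3² + 1² + 3² = 19, d(A,C) = 2² + 3² + 1² = 14.
d(A,C) = 14 ≤ 9 + 19 = 28. Triangle inequality is satisfied.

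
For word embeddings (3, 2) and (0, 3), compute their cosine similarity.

With u = (3, 2), v = (0, 3):
u·v = 3·0 + 2·3 = 0 + 6 = 6.
|u| = √(3² + 2²) = √13, |v| = √(0² + 3²) = √9, so |u||v| = √(13·9) = √117.
cos θ = (u·v)/(|u||v|) = 6/√117 ≈ 0.5547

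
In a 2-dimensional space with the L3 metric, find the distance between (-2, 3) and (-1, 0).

(Σ|x_i - y_i|^3)^(1/3) = (|-2 - (-1)|^3 + |3 - 0|^3)^(1/3)
= (1^3 + 3^3)^(1/3) = (1 + 27)^(1/3) = (28)^(1/3) ≈ 3.0366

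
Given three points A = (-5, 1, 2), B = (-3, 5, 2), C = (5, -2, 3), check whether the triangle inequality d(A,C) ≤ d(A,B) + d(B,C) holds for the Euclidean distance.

d(A,B) = √(2² + 4² + 0²) = √20 ≈ 4.4721, d(B,C) = √(8² + 7² + 1²) = √114 ≈ 10.6771, d(A,C) = √(10² + 3² + 1²) = √110 ≈ 10.4881.
d(A,C) ≈ 10.4881 ≤ 4.4721 + 10.6771 = 15.1492. Triangle inequality is satisfied.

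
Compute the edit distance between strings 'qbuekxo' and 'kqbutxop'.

Let D[i][j] be the edit distance between the first i characters of 'qbuekxo' and the first j characters of 'kqbutxop', with D[i][0] = i, D[0][j] = j, and D[i][j] = D[i-1][j-1] if the characters match, else 1 + min(D[i-1][j], D[i][j-1], D[i-1][j-1]). Filling the table (rows: prefixes of 'qbuekxo', columns: prefixes of 'kqbutxop'):
     ε  k  q  b  u  t  x  o  p
  ε  0  1  2  3  4  5  6  7  8
  q  1  1  1  2  3  4  5  6  7
  b  2  2  2  1  2  3  4  5  6
  u  3  3  3  2  1  2  3  4  5
  e  4  4  4  3  2  2  3  4  5
  k  5  4  5  4  3  3  3  4  5
  x  6  5  5  5  4  4  3  4  5
  o  7  6  6  6  5  5  4  3  4
The bottom-right entry gives D[7][8] = 4, so no sequence of fewer than 4 edits works. Backtracking through the table gives one optimal edit sequence (4 edits):
  qbuekxo → kqbuekxo (ins k @1)
  kqbuekxo → kqbukxo (del e @5)
  kqbukxo → kqbutxo (sub k→t @5)
  kqbutxo → kqbutxop (ins p @8)
Edit distance = 4.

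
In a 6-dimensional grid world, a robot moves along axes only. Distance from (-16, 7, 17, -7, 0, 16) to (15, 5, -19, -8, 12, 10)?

Σ|x_i - y_i| = |-16 - 15| + |7 - 5| + |17 - (-19)| + |-7 - (-8)| + |0 - 12| + |16 - 10| = 31 + 2 + 36 + 1 + 12 + 6 = 88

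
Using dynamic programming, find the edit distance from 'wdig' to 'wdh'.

Let D[i][j] be the edit distance between the first i characters of 'wdig' and the first j characters of 'wdh', with D[i][0] = i, D[0][j] = j, and D[i][j] = D[i-1][j-1] if the characters match, else 1 + min(D[i-1][j], D[i][j-1], D[i-1][j-1]). Filling the table (rows: prefixes of 'wdig', columns: prefixes of 'wdh'):
     ε  w  d  h
  ε  0  1  2  3
  w  1  0  1  2
  d  2  1  0  1
  i  3  2  1  1
  g  4  3  2  2
The bottom-right entry gives D[4][3] = 2, so no sequence of fewer than 2 edits works. Backtracking through the table gives one optimal edit sequence (2 edits):
  wdig → wdg (del i @3)
  wdg → wdh (sub g→h @3)
Edit distance = 2.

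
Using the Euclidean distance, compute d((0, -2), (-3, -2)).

(Σ|x_i - y_i|^2)^(1/2) = (|0 - (-3)|^2 + |-2 - (-2)|^2)^(1/2)
= (3^2 + 0^2)^(1/2) = (9 + 0)^(1/2) = (9)^(1/2) = 3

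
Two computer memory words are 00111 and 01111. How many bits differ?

Differing positions: 2. Hamming distance = 1.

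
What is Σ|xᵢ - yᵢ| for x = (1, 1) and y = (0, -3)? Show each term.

Σ|x_i - y_i| = |1 - 0| + |1 - (-3)| = 1 + 4 = 5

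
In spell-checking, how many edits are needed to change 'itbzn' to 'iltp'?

Let D[i][j] be the edit distance between the first i characters of 'itbzn' and the first j characters of 'iltp', with D[i][0] = i, D[0][j] = j, and D[i][j] = D[i-1][j-1] if the characters match, else 1 + min(D[i-1][j], D[i][j-1], D[i-1][j-1]). Filling the table (rows: prefixes of 'itbzn', columns: prefixes of 'iltp'):
     ε  i  l  t  p
  ε  0  1  2  3  4
  i  1  0  1  2  3
  t  2  1  1  1  2
  b  3  2  2  2  2
  z  4  3  3  3  3
  n  5  4  4  4  4
The bottom-right entry gives D[5][4] = 4, so no sequence of fewer than 4 edits works. Backtracking through the table gives one optimal edit sequence (4 edits):
  itbzn → ibzn (del t @2)
  ibzn → ilzn (sub b→l @2)
  ilzn → iltn (sub z→t @3)
  iltn → iltp (sub n→p @4)
Edit distance = 4.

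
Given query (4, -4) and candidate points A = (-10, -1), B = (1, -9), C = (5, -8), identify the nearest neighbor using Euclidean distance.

Distances: d(A) ≈ 14.3178, d(B) ≈ 5.831, d(C) ≈ 4.1231. Nearest: C = (5, -8) with distance 4.1231.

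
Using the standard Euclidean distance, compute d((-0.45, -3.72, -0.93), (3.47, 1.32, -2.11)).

(Σ|x_i - y_i|^2)^(1/2) = (|-0.45 - 3.47|^2 + |-3.72 - 1.32|^2 + |-0.93 - (-2.11)|^2)^(1/2)
= (3.92^2 + 5.04^2 + 1.18^2)^(1/2) = (15.3664 + 25.4016 + 1.3924)^(1/2) = (42.1604)^(1/2) ≈ 6.4931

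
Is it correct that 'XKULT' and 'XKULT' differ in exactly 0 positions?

Differing positions: none. Hamming distance = 0, so the claim is true.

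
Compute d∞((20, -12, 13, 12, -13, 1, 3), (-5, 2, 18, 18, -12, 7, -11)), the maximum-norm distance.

max(|x_i - y_i|) = max(|20 - (-5)|, |-12 - 2|, |13 - 18|, |12 - 18|, |-13 - (-12)|, |1 - 7|, |3 - (-11)|) = max(25, 14, 5, 6, 1, 6, 14) = 25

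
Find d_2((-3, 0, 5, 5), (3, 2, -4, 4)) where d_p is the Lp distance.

(Σ|x_i - y_i|^2)^(1/2) = (|-3 - 3|^2 + |0 - 2|^2 + |5 - (-4)|^2 + |5 - 4|^2)^(1/2)
= (6^2 + 2^2 + 9^2 + 1^2)^(1/2) = (36 + 4 + 81 + 1)^(1/2) = (122)^(1/2) ≈ 11.0454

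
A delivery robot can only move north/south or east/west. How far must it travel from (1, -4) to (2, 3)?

Σ|x_i - y_i| = |1 - 2| + |-4 - 3| = 1 + 7 = 8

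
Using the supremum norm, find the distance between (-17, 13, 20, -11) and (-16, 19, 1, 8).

max(|x_i - y_i|) = max(|-17 - (-16)|, |13 - 19|, |20 - 1|, |-11 - 8|) = max(1, 6, 19, 19) = 19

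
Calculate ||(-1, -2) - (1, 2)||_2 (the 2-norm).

(Σ|x_i - y_i|^2)^(1/2) = (|-1 - 1|^2 + |-2 - 2|^2)^(1/2)
= (2^2 + 4^2)^(1/2) = (4 + 16)^(1/2) = (20)^(1/2) ≈ 4.4721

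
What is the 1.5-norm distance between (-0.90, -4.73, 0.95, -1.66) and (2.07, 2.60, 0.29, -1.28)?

(Σ|x_i - y_i|^1.5)^(1/1.5) = (|-0.9 - 2.07|^1.5 + |-4.73 - 2.6|^1.5 + |0.95 - 0.29|^1.5 + |-1.66 - (-1.28)|^1.5)^(1/1.5)
= (2.97^1.5 + 7.33^1.5 + 0.66^1.5 + 0.38^1.5)^(1/1.5) ≈ (5.1184 + 19.8452 + 0.5362 + 0.2342)^(1/1.5) = (25.734)^(1/1.5) ≈ 8.7164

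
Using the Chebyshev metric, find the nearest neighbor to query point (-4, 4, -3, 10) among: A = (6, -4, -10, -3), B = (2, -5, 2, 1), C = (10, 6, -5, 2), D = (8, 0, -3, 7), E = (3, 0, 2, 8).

Distances: d(A) = 13, d(B) = 9, d(C) = 14, d(D) = 12, d(E) = 7. Nearest: E = (3, 0, 2, 8) with distance 7.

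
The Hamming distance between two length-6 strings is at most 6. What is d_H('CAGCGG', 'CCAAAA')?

Differing positions: 2, 3, 4, 5, 6. Hamming distance = 5. The maximum possible Hamming distance for length-6 strings is 6, so d_H/6 = 5/6 ≈ 0.8333.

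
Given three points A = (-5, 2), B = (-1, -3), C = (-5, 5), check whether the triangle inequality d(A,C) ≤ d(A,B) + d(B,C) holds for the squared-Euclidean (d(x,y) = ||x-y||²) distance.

d(A,B) = 4² + 5² = 41, d(B,C) = 4² + 8² = 80, d(A,C) = 0² + 3² = 9.
d(A,C) = 9 ≤ 41 + 80 = 121. Triangle inequality is satisfied.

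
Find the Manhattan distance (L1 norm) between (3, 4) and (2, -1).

Σ|x_i - y_i| = |3 - 2| + |4 - (-1)| = 1 + 5 = 6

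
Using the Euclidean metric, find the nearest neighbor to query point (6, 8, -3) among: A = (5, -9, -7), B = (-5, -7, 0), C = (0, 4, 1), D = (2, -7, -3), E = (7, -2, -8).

Distances: d(A) ≈ 17.4929, d(B) ≈ 18.8414, d(C) ≈ 8.2462, d(D) ≈ 15.5242, d(E) ≈ 11.225. Nearest: C = (0, 4, 1) with distance 8.2462.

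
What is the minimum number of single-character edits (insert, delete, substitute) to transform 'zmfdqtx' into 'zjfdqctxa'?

Let D[i][j] be the edit distance between the first i characters of 'zmfdqtx' and the first j characters of 'zjfdqctxa', with D[i][0] = i, D[0][j] = j, and D[i][j] = D[i-1][j-1] if the characters match, else 1 + min(D[i-1][j], D[i][j-1], D[i-1][j-1]). Filling the table (rows: prefixes of 'zmfdqtx', columns: prefixes of 'zjfdqctxa'):
     ε  z  j  f  d  q  c  t  x  a
  ε  0  1  2  3  4  5  6  7  8  9
  z  1  0  1  2  3  4  5  6  7  8
  m  2  1  1  2  3  4  5  6  7  8
  f  3  2  2  1  2  3  4  5  6  7
  d  4  3  3  2  1  2  3  4  5  6
  q  5  4  4  3  2  1  2  3  4  5
  t  6  5  5  4  3  2  2  2  3  4
  x  7  6  6  5  4  3  3  3  2  3
The bottom-right entry gives D[7][9] = 3, so no sequence of fewer than 3 edits works. Backtracking through the table gives one optimal edit sequence (3 edits):
  zmfdqtx → zjfdqtx (sub m→j @2)
  zjfdqtx → zjfdqctx (ins c @6)
  zjfdqctx → zjfdqctxa (ins a @9)
Edit distance = 3.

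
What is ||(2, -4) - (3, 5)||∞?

max(|x_i - y_i|) = max(|2 - 3|, |-4 - 5|) = max(1, 9) = 9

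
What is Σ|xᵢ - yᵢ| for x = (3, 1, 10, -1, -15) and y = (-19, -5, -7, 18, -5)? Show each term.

Σ|x_i - y_i| = |3 - (-19)| + |1 - (-5)| + |10 - (-7)| + |-1 - 18| + |-15 - (-5)| = 22 + 6 + 17 + 19 + 10 = 74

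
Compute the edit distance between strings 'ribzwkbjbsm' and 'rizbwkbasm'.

Let D[i][j] be the edit distance between the first i characters of 'ribzwkbjbsm' and the first j characters of 'rizbwkbasm', with D[i][0] = i, D[0][j] = j, and D[i][j] = D[i-1][j-1] if the characters match, else 1 + min(D[i-1][j], D[i][j-1], D[i-1][j-1]). Filling the table (rows: prefixes of 'ribzwkbjbsm', columns: prefixes of 'rizbwkbasm'):
     ε  r  i  z  b  w  k  b  a  s  m
  ε  0  1  2  3  4  5  6  7  8  9 10
  r  1  0  1  2  3  4  5  6  7  8  9
  i  2  1  0  1  2  3  4  5  6  7  8
  b  3  2  1  1  1  2  3  4  5  6  7
  z  4  3  2  1  2  2  3  4  5  6  7
  w  5  4  3  2  2  2  3  4  5  6  7
  k  6  5  4  3  3  3  2  3  4  5  6
  b  7  6  5  4  3  4  3  2  3  4  5
  j  8  7  6  5  4  4  4  3  3  4  5
  b  9  8  7  6  5  5  5  4  4  4  5
  s 10  9  8  7  6  6  6  5  5  4  5
  m 11 10  9  8  7  7  7  6  6  5  4
The bottom-right entry gives D[11][10] = 4, so no sequence of fewer than 4 edits works. Backtracking through the table gives one optimal edit sequence (4 edits):
  ribzwkbjbsm → rizzwkbjbsm (sub b→z @3)
  rizzwkbjbsm → rizbwkbjbsm (sub z→b @4)
  rizbwkbjbsm → rizbwkbbsm (del j @8)
  rizbwkbbsm → rizbwkbasm (sub b→a @8)
Edit distance = 4.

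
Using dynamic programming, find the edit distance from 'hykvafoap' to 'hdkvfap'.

Let D[i][j] be the edit distance between the first i characters of 'hykvafoap' and the first j characters of 'hdkvfap', with D[i][0] = i, D[0][j] = j, and D[i][j] = D[i-1][j-1] if the characters match, else 1 + min(D[i-1][j], D[i][j-1], D[i-1][j-1]). Filling the table (rows: prefixes of 'hykvafoap', columns: prefixes of 'hdkvfap'):
     ε  h  d  k  v  f  a  p
  ε  0  1  2  3  4  5  6  7
  h  1  0  1  2  3  4  5  6
  y  2  1  1  2  3  4  5  6
  k  3  2  2  1  2  3  4  5
  v  4  3  3  2  1  2  3  4
  a  5  4  4  3  2  2  2  3
  f  6  5  5  4  3  2  3  3
  o  7  6  6  5  4  3  3  4
  a  8  7  7  6  5  4  3  4
  p  9  8  8  7  6  5  4  3
The bottom-right entry gives D[9][7] = 3, so no sequence of fewer than 3 edits works. Backtracking through the table gives one optimal edit sequence (3 edits):
  hykvafoap → hdkvafoap (sub y→d @2)
  hdkvafoap → hdkvfoap (del a @5)
  hdkvfoap → hdkvfap (del o @6)
Edit distance = 3.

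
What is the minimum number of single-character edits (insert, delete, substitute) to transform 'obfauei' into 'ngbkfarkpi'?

Let D[i][j] be the edit distance between the first i characters of 'obfauei' and the first j characters of 'ngbkfarkpi', with D[i][0] = i, D[0][j] = j, and D[i][j] = D[i-1][j-1] if the characters match, else 1 + min(D[i-1][j], D[i][j-1], D[i-1][j-1]). Filling the table (rows: prefixes of 'obfauei', columns: prefixes of 'ngbkfarkpi'):
     ε  n  g  b  k  f  a  r  k  p  i
  ε  0  1  2  3  4  5  6  7  8  9 10
  o  1  1  2  3  4  5  6  7  8  9 10
  b  2  2  2  2  3  4  5  6  7  8  9
  f  3  3  3  3  3  3  4  5  6  7  8
  a  4  4  4  4  4  4  3  4  5  6  7
  u  5  5  5  5  5  5  4  4  5  6  7
  e  6  6  6  6  6  6  5  5  5  6  7
  i  7  7  7  7  7  7  6  6  6  6  6
The bottom-right entry gives D[7][10] = 6, so no sequence of fewer than 6 edits works. Backtracking through the table gives one optimal edit sequence (6 edits):
  obfauei → nobfauei (ins n @1)
  nobfauei → ngbfauei (sub o→g @2)
  ngbfauei → ngbkfauei (ins k @4)
  ngbkfauei → ngbkfaruei (ins r @7)
  ngbkfaruei → ngbkfarkei (sub u→k @8)
  ngbkfarkei → ngbkfarkpi (sub e→p @9)
Edit distance = 6.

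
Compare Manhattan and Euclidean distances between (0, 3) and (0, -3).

L1 = |0 - 0| + |3 - (-3)| = 0 + 6 = 6
L2 = √(0² + 6²) = √36 = 6
L1 ≥ L2 always (equality iff movement is along one axis); L1 = L2 here (movement is along a single axis).
Ratio L1/L2 = 6/6 = 1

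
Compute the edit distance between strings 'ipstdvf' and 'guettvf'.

Let D[i][j] be the edit distance between the first i characters of 'ipstdvf' and the first j characters of 'guettvf', with D[i][0] = i, D[0][j] = j, and D[i][j] = D[i-1][j-1] if the characters match, else 1 + min(D[i-1][j], D[i][j-1], D[i-1][j-1]). Filling the table (rows: prefixes of 'ipstdvf', columns: prefixes of 'guettvf'):
     ε  g  u  e  t  t  v  f
  ε  0  1  2  3  4  5  6  7
  i  1  1  2  3  4  5  6  7
  p  2  2  2  3  4  5  6  7
  s  3  3  3  3  4  5  6  7
  t  4  4  4  4  3  4  5  6
  d  5  5  5  5  4  4  5  6
  v  6  6  6  6  5  5  4  5
  f  7  7  7  7  6  6  5  4
The bottom-right entry gives D[7][7] = 4, so no sequence of fewer than 4 edits works. Backtracking through the table gives one optimal edit sequence (4 edits):
  ipstdvf → gpstdvf (sub i→g @1)
  gpstdvf → gustdvf (sub p→u @2)
  gustdvf → guetdvf (sub s→e @3)
  guetdvf → guettvf (sub d→t @5)
Edit distance = 4.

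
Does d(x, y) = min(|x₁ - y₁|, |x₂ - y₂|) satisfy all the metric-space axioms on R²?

No. d fails identity of indiscernibles: take x = (3, 0) and y = (3, 2). Then d(x,y) = min(|3 - 3|, |0 - 2|) = min(0, 2) = 0, yet x ≠ y.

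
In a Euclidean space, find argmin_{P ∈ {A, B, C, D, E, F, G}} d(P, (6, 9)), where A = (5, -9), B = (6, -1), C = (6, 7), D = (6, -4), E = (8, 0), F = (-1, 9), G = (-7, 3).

Distances: d(A) ≈ 18.0278, d(B) = 10, d(C) = 2, d(D) = 13, d(E) ≈ 9.2195, d(F) = 7, d(G) ≈ 14.3178. Nearest: C = (6, 7) with distance 2.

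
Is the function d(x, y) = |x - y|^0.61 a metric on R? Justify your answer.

Yes. With 0 < p = 0.61 ≤ 1, d(x,y) = |x-y|^0.61 is a metric on R. Non-negativity and symmetry are immediate; |x-y|^0.61 = 0 ⟺ |x-y| = 0 ⟺ x = y. For the triangle inequality, the function t ↦ t^0.61 is subadditive on [0,∞) when p ≤ 1, so |x-z|^0.61 ≤ (|x-y| + |y-z|)^0.61 ≤ |x-y|^0.61 + |y-z|^0.61.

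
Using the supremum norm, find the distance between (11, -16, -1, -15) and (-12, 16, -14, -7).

max(|x_i - y_i|) = max(|11 - (-12)|, |-16 - 16|, |-1 - (-14)|, |-15 - (-7)|) = max(23, 32, 13, 8) = 32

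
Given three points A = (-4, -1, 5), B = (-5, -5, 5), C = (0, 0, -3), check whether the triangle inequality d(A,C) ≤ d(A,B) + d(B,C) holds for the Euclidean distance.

d(A,B) = √(1² + 4² + 0²) = √17 ≈ 4.1231, d(B,C) = √(5² + 5² + 8²) = √114 ≈ 10.6771, d(A,C) = √(4² + 1² + 8²) = √81 = 9.
d(A,C) = 9 ≤ 4.1231 + 10.6771 = 14.8002. Triangle inequality is satisfied.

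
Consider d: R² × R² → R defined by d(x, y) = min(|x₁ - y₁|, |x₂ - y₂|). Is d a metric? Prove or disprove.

No. d fails identity of indiscernibles: take x = (1, 0) and y = (1, 2). Then d(x,y) = min(|1 - 1|, |0 - 2|) = min(0, 2) = 0, yet x ≠ y.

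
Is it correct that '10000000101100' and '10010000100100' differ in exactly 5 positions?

Differing positions: 4, 11. Hamming distance = 2, so the claim that d_H = 5 is false.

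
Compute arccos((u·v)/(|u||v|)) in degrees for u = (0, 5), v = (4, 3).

With u = (0, 5), v = (4, 3):
u·v = 0·4 + 5·3 = 0 + 15 = 15.
|u| = √(0² + 5²) = √25, |v| = √(4² + 3²) = √25, so |u||v| = √(25·25) = √625 = 25.
cos θ = (u·v)/(|u||v|) = 15/25 = 0.6
θ = arccos(0.6) ≈ 53.13°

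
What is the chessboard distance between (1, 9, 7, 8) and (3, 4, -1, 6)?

max(|x_i - y_i|) = max(|1 - 3|, |9 - 4|, |7 - (-1)|, |8 - 6|) = max(2, 5, 8, 2) = 8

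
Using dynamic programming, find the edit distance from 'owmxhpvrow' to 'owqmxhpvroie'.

Let D[i][j] be the edit distance between the first i characters of 'owmxhpvrow' and the first j characters of 'owqmxhpvroie', with D[i][0] = i, D[0][j] = j, and D[i][j] = D[i-1][j-1] if the characters match, else 1 + min(D[i-1][j], D[i][j-1], D[i-1][j-1]). Filling the table (rows: prefixes of 'owmxhpvrow', columns: prefixes of 'owqmxhpvroie'):
     ε  o  w  q  m  x  h  p  v  r  o  i  e
  ε  0  1  2  3  4  5  6  7  8  9 10 11 12
  o  1  0  1  2  3  4  5  6  7  8  9 10 11
  w  2  1  0  1  2  3  4  5  6  7  8  9 10
  m  3  2  1  1  1  2  3  4  5  6  7  8  9
  x  4  3  2  2  2  1  2  3  4  5  6  7  8
  h  5  4  3  3  3  2  1  2  3  4  5  6  7
  p  6  5  4  4  4  3  2  1  2  3  4  5  6
  v  7  6  5  5  5  4  3  2  1  2  3  4  5
  r  8  7  6  6  6  5  4  3  2  1  2  3  4
  o  9  8  7  7  7  6  5  4  3  2  1  2  3
  w 10  9  8  8  8  7  6  5  4  3  2  2  3
The bottom-right entry gives D[10][12] = 3, so no sequence of fewer than 3 edits works. Backtracking through the table gives one optimal edit sequence (3 edits):
  owmxhpvrow → owqmxhpvrow (ins q @3)
  owqmxhpvrow → owqmxhpvroiw (ins i @11)
  owqmxhpvroiw → owqmxhpvroie (sub w→e @12)
Edit distance = 3.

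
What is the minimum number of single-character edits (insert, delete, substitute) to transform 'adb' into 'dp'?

Let D[i][j] be the edit distance between the first i characters of 'adb' and the first j characters of 'dp', with D[i][0] = i, D[0][j] = j, and D[i][j] = D[i-1][j-1] if the characters match, else 1 + min(D[i-1][j], D[i][j-1], D[i-1][j-1]). Filling the table (rows: prefixes of 'adb', columns: prefixes of 'dp'):
     ε  d  p
  ε  0  1  2
  a  1  1  2
  d  2  1  2
  b  3  2  2
The bottom-right entry gives D[3][2] = 2, so no sequence of fewer than 2 edits works. Backtracking through the table gives one optimal edit sequence (2 edits):
  adb → db (del a @1)
  db → dp (sub b→p @2)
Edit distance = 2.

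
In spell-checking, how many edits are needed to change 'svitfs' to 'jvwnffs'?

Let D[i][j] be the edit distance between the first i characters of 'svitfs' and the first j characters of 'jvwnffs', with D[i][0] = i, D[0][j] = j, and D[i][j] = D[i-1][j-1] if the characters match, else 1 + min(D[i-1][j], D[i][j-1], D[i-1][j-1]). Filling the table (rows: prefixes of 'svitfs', columns: prefixes of 'jvwnffs'):
     ε  j  v  w  n  f  f  s
  ε  0  1  2  3  4  5  6  7
  s  1  1  2  3  4  5  6  6
  v  2  2  1  2  3  4  5  6
  i  3  3  2  2  3  4  5  6
  t  4  4  3  3  3  4  5  6
  f  5  5  4  4  4  3  4  5
  s  6  6  5  5  5  4  4  4
The bottom-right entry gives D[6][7] = 4, so no sequence of fewer than 4 edits works. Backtracking through the table gives one optimal edit sequence (4 edits):
  svitfs → jvitfs (sub s→j @1)
  jvitfs → jvwitfs (ins w @3)
  jvwitfs → jvwntfs (sub i→n @4)
  jvwntfs → jvwnffs (sub t→f @5)
Edit distance = 4.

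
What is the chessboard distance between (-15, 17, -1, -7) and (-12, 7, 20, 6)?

max(|x_i - y_i|) = max(|-15 - (-12)|, |17 - 7|, |-1 - 20|, |-7 - 6|) = max(3, 10, 21, 13) = 21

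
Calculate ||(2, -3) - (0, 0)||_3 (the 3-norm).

(Σ|x_i - y_i|^3)^(1/3) = (|2 - 0|^3 + |-3 - 0|^3)^(1/3)
= (2^3 + 3^3)^(1/3) = (8 + 27)^(1/3) = (35)^(1/3) ≈ 3.2711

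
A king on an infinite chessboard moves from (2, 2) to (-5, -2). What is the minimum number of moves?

max(|x_i - y_i|) = max(|2 - (-5)|, |2 - (-2)|) = max(7, 4) = 7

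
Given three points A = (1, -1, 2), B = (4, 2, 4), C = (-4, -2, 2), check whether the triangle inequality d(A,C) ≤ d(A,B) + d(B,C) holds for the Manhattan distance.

d(A,B) = 3 + 3 + 2 = 8, d(B,C) = 8 + 4 + 2 = 14, d(A,C) = 5 + 1 + 0 = 6.
d(A,C) = 6 ≤ 8 + 14 = 22. Triangle inequality is satisfied.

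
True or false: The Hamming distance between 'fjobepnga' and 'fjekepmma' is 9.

Differing positions: 3, 4, 7, 8. Hamming distance = 4, so the claim that d_H = 9 is false.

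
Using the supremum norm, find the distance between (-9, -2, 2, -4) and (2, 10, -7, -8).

max(|x_i - y_i|) = max(|-9 - 2|, |-2 - 10|, |2 - (-7)|, |-4 - (-8)|) = max(11, 12, 9, 4) = 12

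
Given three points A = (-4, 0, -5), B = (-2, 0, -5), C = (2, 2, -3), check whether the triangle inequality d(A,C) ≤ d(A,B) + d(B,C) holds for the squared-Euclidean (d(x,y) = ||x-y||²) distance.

d(A,B) = 2² + 0² + 0² = 4, d(B,C) = 4² + 2² + 2² = 24, d(A,C) = 6² + 2² + 2² = 44.
d(A,C) = 44 > 4 + 24 = 28. Triangle inequality is VIOLATED. (Squared-Euclidean is not a metric — this is a counterexample.)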